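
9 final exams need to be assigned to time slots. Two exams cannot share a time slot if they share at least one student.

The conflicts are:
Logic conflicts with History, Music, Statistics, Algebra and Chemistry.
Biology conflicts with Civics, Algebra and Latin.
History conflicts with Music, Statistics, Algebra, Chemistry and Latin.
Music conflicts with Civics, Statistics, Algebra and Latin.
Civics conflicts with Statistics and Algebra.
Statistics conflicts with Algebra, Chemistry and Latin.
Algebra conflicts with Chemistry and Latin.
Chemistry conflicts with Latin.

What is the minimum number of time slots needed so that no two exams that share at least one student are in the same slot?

Logic, History, Statistics, Algebra, Chemistry all conflict with each other, so at least 5 time slots are needed.
5 time slots suffice: time slot 1 → {Algebra}; time slot 2 → {Biology, Statistics}; time slot 3 → {Logic, Civics, Latin}; time slot 4 → {History}; time slot 5 → {Music, Chemistry}. Each listed conflict is separated.

5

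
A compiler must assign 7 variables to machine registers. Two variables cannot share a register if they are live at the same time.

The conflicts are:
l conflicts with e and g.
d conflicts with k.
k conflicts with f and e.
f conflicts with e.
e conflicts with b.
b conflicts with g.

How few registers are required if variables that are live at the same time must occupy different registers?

k, f, e all conflict with each other, so at least 3 registers are needed.
A valid assignment using 3 registers: l=2, d=1, k=2, f=3, e=1, b=2, g=1. No two conflicting variables share a register.

3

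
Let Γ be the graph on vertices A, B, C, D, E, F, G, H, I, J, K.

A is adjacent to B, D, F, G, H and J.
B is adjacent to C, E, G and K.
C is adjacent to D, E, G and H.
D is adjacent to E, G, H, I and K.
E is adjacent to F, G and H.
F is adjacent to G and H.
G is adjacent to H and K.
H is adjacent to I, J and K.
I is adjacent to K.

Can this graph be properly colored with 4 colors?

C, D, E, G, H form a clique, so at least 5 colors are needed.
So 4 colors are not enough.

No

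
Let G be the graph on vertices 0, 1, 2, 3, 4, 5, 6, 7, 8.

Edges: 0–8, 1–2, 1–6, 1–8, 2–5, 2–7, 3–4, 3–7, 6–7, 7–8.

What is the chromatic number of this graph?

3 and 7 are adjacent, so at least 2 colors are needed.
2 colors suffice: color red → {0, 1, 4, 5, 7}; color blue → {2, 3, 6, 8}. Each edge has distinct colors on its endpoints.

2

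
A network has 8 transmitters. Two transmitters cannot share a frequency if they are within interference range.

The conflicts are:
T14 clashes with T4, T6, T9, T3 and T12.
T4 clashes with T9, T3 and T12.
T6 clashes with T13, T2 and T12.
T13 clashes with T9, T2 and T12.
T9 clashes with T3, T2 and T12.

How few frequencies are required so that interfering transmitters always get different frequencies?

T14, T4, T9, T3 pairwise conflict, so at least 4 frequencies are needed.
Using 4 frequencies: T14=2, T4=4, T6=1, T13=2, T9=1, T3=3, T2=3, T12=3. Each listed conflict is separated.

4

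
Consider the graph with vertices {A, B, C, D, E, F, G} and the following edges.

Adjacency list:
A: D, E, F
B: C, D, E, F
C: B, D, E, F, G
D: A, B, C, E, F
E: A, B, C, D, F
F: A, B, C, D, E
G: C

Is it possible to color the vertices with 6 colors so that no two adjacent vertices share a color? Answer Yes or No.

The chromatic number is 5. B, C, D, E, F are mutually adjacent (a clique of size 5), so at least 5 colors are needed.
A valid assignment using 5 colors: A=yellow, B=purple, C=yellow, D=green, E=blue, F=red, G=red.
Since 6 ≥ 5, a proper 6-coloring certainly exists.

Yes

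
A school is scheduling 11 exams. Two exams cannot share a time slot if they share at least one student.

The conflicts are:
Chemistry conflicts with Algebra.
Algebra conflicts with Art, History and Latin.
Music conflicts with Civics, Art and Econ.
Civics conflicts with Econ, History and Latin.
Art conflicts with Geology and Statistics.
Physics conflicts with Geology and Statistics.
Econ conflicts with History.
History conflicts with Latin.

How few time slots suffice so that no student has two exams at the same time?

Music, Civics, Econ are mutually in conflict, so at least 3 time slots are needed.
A valid assignment using 3 time slots: Chemistry=1, Algebra=3, Music=1, Civics=3, Art=2, Physics=2, Econ=2, Geology=1, History=1, Statistics=1, Latin=2. No two conflicting exams share a time slot.

3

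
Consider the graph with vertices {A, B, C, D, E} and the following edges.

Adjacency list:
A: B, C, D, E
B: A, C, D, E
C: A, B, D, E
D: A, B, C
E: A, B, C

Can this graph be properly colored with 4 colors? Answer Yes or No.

Yes

The chromatic number is 4. A, B, C, D are mutually adjacent (a clique of size 4), so at least 4 colors are needed.
4 colors suffice: color 1 → {B}; color 2 → {C}; color 3 → {A}; color 4 → {D, E}.
That is already a proper 4-coloring.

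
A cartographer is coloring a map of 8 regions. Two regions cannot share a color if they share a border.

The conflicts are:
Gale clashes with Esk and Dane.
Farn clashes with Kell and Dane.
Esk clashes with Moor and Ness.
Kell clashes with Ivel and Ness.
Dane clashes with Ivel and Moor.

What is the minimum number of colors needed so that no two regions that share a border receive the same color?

2

Gale and Dane conflict, so at least 2 colors are needed.
One proper 2-coloring: Gale=2, Farn=2, Esk=1, Kell=1, Dane=1, Ivel=2, Moor=2, Ness=2. Every pair that conflicts lands in different colors.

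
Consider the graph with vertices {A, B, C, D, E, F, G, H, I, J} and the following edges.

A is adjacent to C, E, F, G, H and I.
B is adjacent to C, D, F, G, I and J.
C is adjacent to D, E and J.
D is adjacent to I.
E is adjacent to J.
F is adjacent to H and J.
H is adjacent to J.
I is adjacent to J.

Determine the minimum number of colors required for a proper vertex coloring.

3

B, D, I are pairwise adjacent, so at least 3 colors are needed.
3 colors suffice: color 1 → {A, D, J}; color 2 → {B, E, H}; color 3 → {C, F, G, I}. No two adjacent vertices share a color.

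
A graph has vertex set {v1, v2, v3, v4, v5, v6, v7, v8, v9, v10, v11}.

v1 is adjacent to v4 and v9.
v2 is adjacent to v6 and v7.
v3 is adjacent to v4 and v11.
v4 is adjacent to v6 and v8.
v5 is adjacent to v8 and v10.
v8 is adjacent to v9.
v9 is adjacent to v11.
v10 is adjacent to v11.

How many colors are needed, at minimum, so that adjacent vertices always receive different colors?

The cycle v9-v1-v4-v3-v11-v9 has odd length 5, so it cannot be 2-colored; at least 3 colors are needed.
3 colors suffice: v1=B, v2=R, v3=G, v4=R, v5=G, v6=B, v7=B, v8=B, v9=R, v10=R, v11=B. Every edge joins two different colors.

3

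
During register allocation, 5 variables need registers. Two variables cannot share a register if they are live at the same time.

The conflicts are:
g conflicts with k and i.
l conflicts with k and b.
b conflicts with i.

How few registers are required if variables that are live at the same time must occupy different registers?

The cycle b-l-k-g-i-b has odd length 5, so it cannot be 2-colored; at least 3 registers are needed.
3 registers suffice: register 1 → {k, i}; register 2 → {g, l}; register 3 → {b}. Each listed conflict is separated.

3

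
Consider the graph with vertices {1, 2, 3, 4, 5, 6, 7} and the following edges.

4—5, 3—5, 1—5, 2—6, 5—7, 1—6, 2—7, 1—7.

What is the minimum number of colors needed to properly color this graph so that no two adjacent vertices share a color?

3

1, 5, 7 form a triangle, so at least 3 colors are needed.
3 colors suffice: color a → {2, 5}; color b → {1, 3, 4}; color c → {6, 7}. No two adjacent vertices share a color.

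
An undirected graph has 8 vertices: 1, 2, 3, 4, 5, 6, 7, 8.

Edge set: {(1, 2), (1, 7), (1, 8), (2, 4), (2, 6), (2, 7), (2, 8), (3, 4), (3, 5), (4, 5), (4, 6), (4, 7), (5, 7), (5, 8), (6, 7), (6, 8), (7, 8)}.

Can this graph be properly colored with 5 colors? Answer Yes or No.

The chromatic number is 4. 2, 4, 6, 7 are pairwise adjacent (a clique of size 4), so at least 4 colors are needed.
4 colors suffice: 1=d, 2=c, 3=a, 4=b, 5=c, 6=d, 7=a, 8=b.
Since 5 ≥ 4, a proper 5-coloring certainly exists.

Yes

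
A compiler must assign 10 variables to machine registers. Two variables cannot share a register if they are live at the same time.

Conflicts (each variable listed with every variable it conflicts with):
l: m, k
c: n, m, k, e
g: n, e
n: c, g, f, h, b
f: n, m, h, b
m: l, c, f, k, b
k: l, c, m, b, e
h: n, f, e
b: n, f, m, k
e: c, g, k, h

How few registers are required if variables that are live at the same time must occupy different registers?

f, m, b all conflict with each other, so at least 3 registers are needed.
3 registers suffice: register 1 → {n, m, e}; register 2 → {g, f, k}; register 3 → {l, c, h, b}. Each listed conflict is separated.

3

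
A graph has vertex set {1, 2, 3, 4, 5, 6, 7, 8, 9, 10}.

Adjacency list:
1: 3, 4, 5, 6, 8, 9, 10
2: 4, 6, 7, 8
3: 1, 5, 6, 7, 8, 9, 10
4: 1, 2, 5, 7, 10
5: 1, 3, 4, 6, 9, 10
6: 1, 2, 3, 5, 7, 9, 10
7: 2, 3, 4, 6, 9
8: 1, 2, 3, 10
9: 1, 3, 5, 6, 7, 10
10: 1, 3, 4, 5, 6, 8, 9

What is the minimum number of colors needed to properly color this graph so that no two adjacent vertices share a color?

6

1, 3, 5, 6, 9, 10 form a clique, so at least 6 colors are needed.
6 colors suffice: color red → {3, 4}; color blue → {7, 10}; color green → {6, 8}; color yellow → {1, 2}; color purple → {5}; color orange → {9}. No two adjacent vertices share a color.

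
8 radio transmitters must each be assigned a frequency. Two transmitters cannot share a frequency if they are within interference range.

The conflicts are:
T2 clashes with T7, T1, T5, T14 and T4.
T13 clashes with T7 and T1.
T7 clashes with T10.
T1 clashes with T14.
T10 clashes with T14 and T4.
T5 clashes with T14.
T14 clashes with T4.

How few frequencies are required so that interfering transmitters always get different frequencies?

3

T10, T14, T4 are mutually in conflict, so at least 3 frequencies are needed.
3 frequencies suffice: frequency 1 → {T7, T14}; frequency 2 → {T2, T13, T10}; frequency 3 → {T1, T5, T4}. Every pair that conflicts lands in different frequencies.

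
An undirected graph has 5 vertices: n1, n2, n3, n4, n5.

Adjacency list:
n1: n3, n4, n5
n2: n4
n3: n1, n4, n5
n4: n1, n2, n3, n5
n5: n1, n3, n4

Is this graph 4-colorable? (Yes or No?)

Yes

The chromatic number is 4. n1, n3, n4, n5 are mutually adjacent (a clique of size 4), so at least 4 colors are needed.
4 colors suffice: color R → {n4}; color B → {n2, n3}; color G → {n5}; color Y → {n1}.
That is already a proper 4-coloring.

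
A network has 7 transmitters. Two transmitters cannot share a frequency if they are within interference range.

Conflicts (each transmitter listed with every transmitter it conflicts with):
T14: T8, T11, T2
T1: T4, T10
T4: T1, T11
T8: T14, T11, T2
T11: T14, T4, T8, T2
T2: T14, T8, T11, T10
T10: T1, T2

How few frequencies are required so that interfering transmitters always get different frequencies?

T14, T8, T11, T2 are mutually in conflict, so at least 4 frequencies are needed.
4 frequencies suffice: frequency 1 → {T1, T2}; frequency 2 → {T11, T10}; frequency 3 → {T14, T4}; frequency 4 → {T8}. Every pair that conflicts lands in different frequencies.

4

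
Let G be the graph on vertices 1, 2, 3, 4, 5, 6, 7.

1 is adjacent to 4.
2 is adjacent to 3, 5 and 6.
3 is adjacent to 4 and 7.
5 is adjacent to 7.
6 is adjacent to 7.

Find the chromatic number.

3 and 7 are adjacent, so at least 2 colors are needed.
One proper 2-coloring: 1=a, 2=b, 3=a, 4=b, 5=a, 6=a, 7=b. Every edge joins two different colors.

2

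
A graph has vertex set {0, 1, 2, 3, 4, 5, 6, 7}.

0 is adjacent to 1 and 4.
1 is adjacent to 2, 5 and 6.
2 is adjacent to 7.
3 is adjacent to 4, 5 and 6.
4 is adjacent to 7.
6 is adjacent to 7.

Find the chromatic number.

The cycle 1-6-7-4-0-1 has odd length 5, so it cannot be 2-colored; at least 3 colors are needed.
3 colors suffice: color red → {1, 3, 7}; color blue → {2, 4, 5, 6}; color green → {0}. No two adjacent vertices share a color.

3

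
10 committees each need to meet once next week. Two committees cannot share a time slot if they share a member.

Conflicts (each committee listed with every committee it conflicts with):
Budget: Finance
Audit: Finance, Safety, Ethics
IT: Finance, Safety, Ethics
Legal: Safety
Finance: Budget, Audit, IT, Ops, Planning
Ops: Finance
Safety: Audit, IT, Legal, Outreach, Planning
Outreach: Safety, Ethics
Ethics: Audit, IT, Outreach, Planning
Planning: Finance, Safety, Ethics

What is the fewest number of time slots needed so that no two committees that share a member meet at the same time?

2

IT and Finance conflict, so at least 2 time slots are needed.
Using 2 time slots: Budget=2, Audit=2, IT=2, Legal=2, Finance=1, Ops=2, Safety=1, Outreach=2, Ethics=1, Planning=2. Each listed conflict is separated.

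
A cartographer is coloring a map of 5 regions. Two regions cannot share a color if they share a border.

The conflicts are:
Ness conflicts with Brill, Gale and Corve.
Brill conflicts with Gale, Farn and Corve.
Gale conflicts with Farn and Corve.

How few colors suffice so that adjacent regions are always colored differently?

4

Ness, Brill, Gale, Corve all conflict with each other, so at least 4 colors are needed.
4 colors suffice: color 1 → {Brill}; color 2 → {Gale}; color 3 → {Farn, Corve}; color 4 → {Ness}. No two conflicting regions share a color.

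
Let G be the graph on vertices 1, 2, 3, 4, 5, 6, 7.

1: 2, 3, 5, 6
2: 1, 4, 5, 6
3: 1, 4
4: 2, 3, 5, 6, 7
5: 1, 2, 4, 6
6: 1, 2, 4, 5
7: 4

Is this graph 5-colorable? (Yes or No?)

Yes

The chromatic number is 4. 2, 4, 5, 6 are mutually adjacent (a clique of size 4), so at least 4 colors are needed.
A valid assignment using 4 colors: 1=a, 2=d, 3=b, 4=a, 5=b, 6=c, 7=b.
Since 5 ≥ 4, a proper 5-coloring certainly exists.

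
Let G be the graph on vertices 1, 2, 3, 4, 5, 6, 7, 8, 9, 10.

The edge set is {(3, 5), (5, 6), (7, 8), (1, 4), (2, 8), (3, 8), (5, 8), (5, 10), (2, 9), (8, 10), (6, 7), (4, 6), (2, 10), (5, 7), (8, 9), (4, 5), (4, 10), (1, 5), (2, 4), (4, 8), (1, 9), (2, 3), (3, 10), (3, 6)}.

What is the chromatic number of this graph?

2, 3, 8, 10 are mutually adjacent (a clique of size 4), so at least 4 colors are needed.
4 colors suffice: color red → {1, 6, 8}; color blue → {2, 5}; color green → {3, 4, 7, 9}; color yellow → {10}. Each edge has distinct colors on its endpoints.

4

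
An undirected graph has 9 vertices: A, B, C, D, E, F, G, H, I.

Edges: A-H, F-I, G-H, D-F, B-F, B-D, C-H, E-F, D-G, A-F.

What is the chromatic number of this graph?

B, D, F form a triangle, so at least 3 colors are needed.
One proper 3-coloring: A=blue, B=green, C=blue, D=blue, E=blue, F=red, G=green, H=red, I=blue. No two adjacent vertices share a color.

3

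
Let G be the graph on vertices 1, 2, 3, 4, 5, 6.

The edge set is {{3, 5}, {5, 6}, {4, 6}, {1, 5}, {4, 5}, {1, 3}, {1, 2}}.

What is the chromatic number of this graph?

1, 3, 5 are mutually adjacent, so at least 3 colors are needed.
3 colors suffice: color red → {2, 5}; color blue → {1, 4}; color green → {3, 6}. Every edge joins two different colors.

3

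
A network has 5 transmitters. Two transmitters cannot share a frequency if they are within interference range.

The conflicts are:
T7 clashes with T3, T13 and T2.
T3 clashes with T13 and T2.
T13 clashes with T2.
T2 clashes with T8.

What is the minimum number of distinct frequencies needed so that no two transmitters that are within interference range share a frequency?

4

T7, T3, T13, T2 pairwise conflict, so at least 4 frequencies are needed.
4 frequencies suffice: T7=3, T3=2, T13=4, T2=1, T8=2. Every pair that conflicts lands in different frequencies.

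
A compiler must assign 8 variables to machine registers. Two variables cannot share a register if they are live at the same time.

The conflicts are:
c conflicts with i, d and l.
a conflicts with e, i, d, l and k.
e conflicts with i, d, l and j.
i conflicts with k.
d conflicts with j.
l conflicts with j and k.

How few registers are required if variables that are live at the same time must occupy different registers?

3

a, e, d all conflict with each other, so at least 3 registers are needed.
A valid assignment using 3 registers: c=1, a=1, e=2, i=3, d=3, l=3, j=1, k=2. Each listed conflict is separated.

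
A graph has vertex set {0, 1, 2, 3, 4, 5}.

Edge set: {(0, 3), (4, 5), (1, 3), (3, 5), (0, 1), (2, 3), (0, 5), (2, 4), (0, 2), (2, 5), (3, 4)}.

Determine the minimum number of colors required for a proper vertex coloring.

0, 2, 3, 5 are pairwise adjacent (a clique of size 4), so at least 4 colors are needed.
A valid assignment using 4 colors: 0=b, 1=c, 2=d, 3=a, 4=b, 5=c. No two adjacent vertices share a color.

4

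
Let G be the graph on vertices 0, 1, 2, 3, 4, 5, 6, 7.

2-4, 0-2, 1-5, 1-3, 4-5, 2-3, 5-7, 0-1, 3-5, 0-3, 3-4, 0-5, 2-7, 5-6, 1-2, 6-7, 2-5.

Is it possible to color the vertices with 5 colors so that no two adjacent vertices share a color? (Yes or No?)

Yes

The chromatic number is 5. 0, 1, 2, 3, 5 are pairwise adjacent (a clique of size 5), so at least 5 colors are needed.
A valid assignment using 5 colors: 0=purple, 1=yellow, 2=blue, 3=green, 4=yellow, 5=red, 6=blue, 7=green.
That is already a proper 5-coloring.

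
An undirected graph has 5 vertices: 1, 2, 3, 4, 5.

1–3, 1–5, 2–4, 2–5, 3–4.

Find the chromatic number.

The cycle 1-3-4-2-5-1 has odd length 5, so it cannot be 2-colored; at least 3 colors are needed.
A valid assignment using 3 colors: 1=green, 2=blue, 3=blue, 4=red, 5=red. Every edge joins two different colors.

3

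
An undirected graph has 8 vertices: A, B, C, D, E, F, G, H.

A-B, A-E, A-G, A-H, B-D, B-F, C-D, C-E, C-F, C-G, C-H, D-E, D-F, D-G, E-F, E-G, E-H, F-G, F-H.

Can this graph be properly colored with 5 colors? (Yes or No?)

Yes

The chromatic number is 5. C, D, E, F, G are pairwise adjacent (a clique of size 5), so at least 5 colors are needed.
5 colors suffice: color red → {A, F}; color blue → {B, E}; color green → {G, H}; color yellow → {C}; color purple → {D}.
That is already a proper 5-coloring.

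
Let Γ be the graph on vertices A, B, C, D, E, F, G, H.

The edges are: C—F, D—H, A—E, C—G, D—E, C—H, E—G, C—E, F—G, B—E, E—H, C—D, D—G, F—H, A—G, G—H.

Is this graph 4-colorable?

C, D, E, G, H are mutually adjacent (a clique of size 5), so at least 5 colors are needed.
So 4 colors are not enough.

No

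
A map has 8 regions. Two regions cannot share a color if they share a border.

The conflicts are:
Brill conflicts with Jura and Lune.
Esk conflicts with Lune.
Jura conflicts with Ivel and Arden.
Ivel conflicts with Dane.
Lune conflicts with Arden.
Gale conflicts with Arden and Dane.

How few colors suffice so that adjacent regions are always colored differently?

The cycle Jura-Arden-Gale-Dane-Ivel-Jura has odd length 5, so it cannot be 2-colored; at least 3 colors are needed.
3 colors suffice: color 1 → {Brill, Esk, Ivel, Arden}; color 2 → {Jura, Lune, Gale}; color 3 → {Dane}. Every pair that conflicts lands in different colors.

3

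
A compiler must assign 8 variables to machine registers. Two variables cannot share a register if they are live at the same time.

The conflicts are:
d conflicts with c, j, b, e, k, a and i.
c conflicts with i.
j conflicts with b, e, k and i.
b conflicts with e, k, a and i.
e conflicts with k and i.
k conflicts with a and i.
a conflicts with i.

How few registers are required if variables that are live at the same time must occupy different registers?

d, j, b, e, k, i pairwise conflict, so at least 6 registers are needed.
Using 6 registers: d=2, c=3, j=5, b=3, e=6, k=4, a=5, i=1. No two conflicting variables share a register.

6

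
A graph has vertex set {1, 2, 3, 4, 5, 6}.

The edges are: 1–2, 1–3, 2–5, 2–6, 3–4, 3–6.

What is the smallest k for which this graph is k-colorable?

2

3 and 4 are adjacent, so at least 2 colors are needed.
2 colors suffice: color red → {2, 3}; color blue → {1, 4, 5, 6}. Each edge has distinct colors on its endpoints.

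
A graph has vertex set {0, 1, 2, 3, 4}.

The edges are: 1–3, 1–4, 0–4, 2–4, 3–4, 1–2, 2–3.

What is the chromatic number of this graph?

1, 2, 3, 4 form a clique, so at least 4 colors are needed.
4 colors suffice: color a → {4}; color b → {0, 1}; color c → {2}; color d → {3}. Each edge has distinct colors on its endpoints.

4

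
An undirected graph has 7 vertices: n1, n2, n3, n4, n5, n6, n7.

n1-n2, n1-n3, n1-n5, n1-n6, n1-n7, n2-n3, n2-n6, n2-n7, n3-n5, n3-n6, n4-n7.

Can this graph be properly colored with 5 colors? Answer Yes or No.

Yes

The chromatic number is 4. n1, n2, n3, n6 are pairwise adjacent (a clique of size 4), so at least 4 colors are needed.
4 colors suffice: color 1 → {n1, n4}; color 2 → {n3, n7}; color 3 → {n2, n5}; color 4 → {n6}.
Since 5 ≥ 4, a proper 5-coloring certainly exists.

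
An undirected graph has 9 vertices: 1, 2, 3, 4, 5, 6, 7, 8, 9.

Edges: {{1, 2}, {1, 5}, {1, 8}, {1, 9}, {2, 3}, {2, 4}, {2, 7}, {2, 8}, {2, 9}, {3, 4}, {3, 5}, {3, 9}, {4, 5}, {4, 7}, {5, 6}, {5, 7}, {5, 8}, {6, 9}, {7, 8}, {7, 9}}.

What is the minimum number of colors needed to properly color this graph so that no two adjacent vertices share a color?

2, 7, 9 are mutually adjacent, so at least 3 colors are needed.
A valid assignment using 3 colors: 1=green, 2=red, 3=green, 4=blue, 5=red, 6=green, 7=green, 8=blue, 9=blue. Each edge has distinct colors on its endpoints.

3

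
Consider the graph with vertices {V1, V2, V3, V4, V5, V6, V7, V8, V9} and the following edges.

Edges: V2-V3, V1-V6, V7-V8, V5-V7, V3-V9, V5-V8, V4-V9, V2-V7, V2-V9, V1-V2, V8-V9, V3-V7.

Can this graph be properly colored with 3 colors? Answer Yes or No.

Yes

The chromatic number is 3. V2, V3, V9 are pairwise adjacent, so at least 3 colors are needed.
A valid assignment using 3 colors: V1=1, V2=2, V3=3, V4=2, V5=3, V6=2, V7=1, V8=2, V9=1.
That is already a proper 3-coloring.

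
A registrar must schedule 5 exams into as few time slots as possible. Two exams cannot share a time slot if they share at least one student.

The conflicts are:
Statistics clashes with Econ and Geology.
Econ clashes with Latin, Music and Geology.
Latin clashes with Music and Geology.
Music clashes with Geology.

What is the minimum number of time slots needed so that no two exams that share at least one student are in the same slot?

Econ, Latin, Music, Geology pairwise conflict, so at least 4 time slots are needed.
4 time slots suffice: time slot 1 → {Geology}; time slot 2 → {Econ}; time slot 3 → {Statistics, Music}; time slot 4 → {Latin}. No two conflicting exams share a time slot.

4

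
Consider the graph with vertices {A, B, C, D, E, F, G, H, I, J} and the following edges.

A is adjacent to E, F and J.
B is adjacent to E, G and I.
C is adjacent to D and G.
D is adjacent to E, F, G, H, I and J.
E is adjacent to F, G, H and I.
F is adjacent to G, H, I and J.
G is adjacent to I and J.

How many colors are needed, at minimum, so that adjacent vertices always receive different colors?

5

D, E, F, G, I form a clique, so at least 5 colors are needed.
5 colors suffice: color 1 → {B, C, F}; color 2 → {A, G, H}; color 3 → {D}; color 4 → {E, J}; color 5 → {I}. No two adjacent vertices share a color.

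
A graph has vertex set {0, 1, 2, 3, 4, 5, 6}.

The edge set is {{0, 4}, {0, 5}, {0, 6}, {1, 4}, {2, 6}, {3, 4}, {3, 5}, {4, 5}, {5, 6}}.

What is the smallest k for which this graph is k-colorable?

3, 4, 5 are pairwise adjacent, so at least 3 colors are needed.
3 colors suffice: color a → {1, 2, 5}; color b → {4, 6}; color c → {0, 3}. Each edge has distinct colors on its endpoints.

3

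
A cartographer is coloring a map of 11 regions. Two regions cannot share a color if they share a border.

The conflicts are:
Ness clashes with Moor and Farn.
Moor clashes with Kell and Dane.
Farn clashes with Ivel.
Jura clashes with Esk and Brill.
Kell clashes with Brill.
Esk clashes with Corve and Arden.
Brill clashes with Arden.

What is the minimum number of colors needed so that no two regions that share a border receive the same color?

2

Farn and Ivel conflict, so at least 2 colors are needed.
2 colors suffice: Ness=2, Moor=1, Farn=1, Jura=2, Kell=2, Esk=1, Dane=2, Ivel=2, Corve=2, Brill=1, Arden=2. No two conflicting regions share a color.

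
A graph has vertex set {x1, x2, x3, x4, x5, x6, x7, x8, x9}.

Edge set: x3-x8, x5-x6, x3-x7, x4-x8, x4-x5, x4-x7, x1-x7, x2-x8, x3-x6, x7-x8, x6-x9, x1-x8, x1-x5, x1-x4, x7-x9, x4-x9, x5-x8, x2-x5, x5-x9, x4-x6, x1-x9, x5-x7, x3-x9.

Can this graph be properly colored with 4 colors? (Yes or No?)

No

x1, x4, x5, x7, x9 are pairwise adjacent (a clique of size 5), so at least 5 colors are needed.
So 4 colors are not enough.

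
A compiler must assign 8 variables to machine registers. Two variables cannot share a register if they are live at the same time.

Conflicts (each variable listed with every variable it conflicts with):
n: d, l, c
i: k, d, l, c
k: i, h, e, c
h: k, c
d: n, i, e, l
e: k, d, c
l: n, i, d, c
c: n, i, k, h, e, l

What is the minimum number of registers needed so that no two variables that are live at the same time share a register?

i, d, l pairwise conflict, so at least 3 registers are needed.
3 registers suffice: register 1 → {d, c}; register 2 → {n, i, h, e}; register 3 → {k, l}. Each listed conflict is separated.

3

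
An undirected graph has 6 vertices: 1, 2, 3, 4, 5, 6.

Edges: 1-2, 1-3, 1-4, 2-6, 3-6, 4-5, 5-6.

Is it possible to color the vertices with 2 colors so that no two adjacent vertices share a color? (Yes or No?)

The cycle 6-2-1-4-5-6 has odd length 5, so it cannot be 2-colored; at least 3 colors are needed.
So 2 colors are not enough.

No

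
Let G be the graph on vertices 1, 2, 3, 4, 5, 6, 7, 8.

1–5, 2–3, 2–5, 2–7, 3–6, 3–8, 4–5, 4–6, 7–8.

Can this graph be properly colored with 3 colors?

Yes

The chromatic number is 3. The cycle 3-2-5-4-6-3 has odd length 5, so it cannot be 2-colored; at least 3 colors are needed.
A valid assignment using 3 colors: 1=b, 2=b, 3=a, 4=b, 5=a, 6=c, 7=a, 8=b.
That is already a proper 3-coloring.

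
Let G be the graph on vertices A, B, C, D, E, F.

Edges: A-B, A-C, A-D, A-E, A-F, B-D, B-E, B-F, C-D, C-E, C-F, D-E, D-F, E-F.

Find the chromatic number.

5

A, C, D, E, F are pairwise adjacent (a clique of size 5), so at least 5 colors are needed.
5 colors suffice: A=2, B=5, C=5, D=1, E=3, F=4. Every edge joins two different colors.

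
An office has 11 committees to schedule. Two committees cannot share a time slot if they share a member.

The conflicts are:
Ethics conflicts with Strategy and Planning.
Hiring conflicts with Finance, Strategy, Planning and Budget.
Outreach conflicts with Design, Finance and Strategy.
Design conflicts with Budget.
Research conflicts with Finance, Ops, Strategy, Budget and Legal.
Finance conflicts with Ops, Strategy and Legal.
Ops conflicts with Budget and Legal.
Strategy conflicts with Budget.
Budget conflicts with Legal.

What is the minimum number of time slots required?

4

Research, Finance, Ops, Legal all conflict with each other, so at least 4 time slots are needed.
4 time slots suffice: time slot 1 → {Ethics, Finance, Budget}; time slot 2 → {Design, Ops, Strategy, Planning}; time slot 3 → {Hiring, Outreach, Research}; time slot 4 → {Legal}. No two conflicting committees share a time slot.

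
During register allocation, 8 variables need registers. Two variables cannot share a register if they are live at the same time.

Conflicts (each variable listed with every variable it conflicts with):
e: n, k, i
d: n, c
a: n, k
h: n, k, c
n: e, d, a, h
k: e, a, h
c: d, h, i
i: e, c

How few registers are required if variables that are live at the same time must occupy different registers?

The cycle i-c-h-k-e-i has odd length 5, so it cannot be 2-colored; at least 3 registers are needed.
3 registers suffice: register 1 → {n, k, c}; register 2 → {e, d, a, h}; register 3 → {i}. Every pair that conflicts lands in different registers.

3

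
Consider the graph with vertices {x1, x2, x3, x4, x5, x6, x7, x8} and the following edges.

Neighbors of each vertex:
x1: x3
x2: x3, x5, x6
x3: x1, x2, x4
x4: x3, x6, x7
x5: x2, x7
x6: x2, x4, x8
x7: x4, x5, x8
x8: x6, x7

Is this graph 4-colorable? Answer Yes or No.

The chromatic number is 3. The cycle x2-x3-x4-x7-x5-x2 has odd length 5, so it cannot be 2-colored; at least 3 colors are needed.
3 colors suffice: x1=1, x2=1, x3=2, x4=1, x5=3, x6=2, x7=2, x8=1.
Since 4 ≥ 3, a proper 4-coloring certainly exists.

Yes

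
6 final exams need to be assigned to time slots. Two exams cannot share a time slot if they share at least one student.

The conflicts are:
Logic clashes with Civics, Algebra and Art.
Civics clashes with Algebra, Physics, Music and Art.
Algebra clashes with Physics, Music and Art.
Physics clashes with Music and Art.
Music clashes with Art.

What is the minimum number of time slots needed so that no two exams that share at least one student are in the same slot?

5

Civics, Algebra, Physics, Music, Art are mutually in conflict, so at least 5 time slots are needed.
5 time slots suffice: Logic=4, Civics=2, Algebra=3, Physics=5, Music=4, Art=1. No two conflicting exams share a time slot.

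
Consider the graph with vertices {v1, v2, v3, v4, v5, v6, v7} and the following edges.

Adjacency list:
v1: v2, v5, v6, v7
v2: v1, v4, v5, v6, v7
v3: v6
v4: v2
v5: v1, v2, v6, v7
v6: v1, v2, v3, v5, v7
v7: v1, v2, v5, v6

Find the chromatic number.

v1, v2, v5, v6, v7 form a clique, so at least 5 colors are needed.
5 colors suffice: color 1 → {v4, v6}; color 2 → {v2, v3}; color 3 → {v5}; color 4 → {v1}; color 5 → {v7}. No two adjacent vertices share a color.

5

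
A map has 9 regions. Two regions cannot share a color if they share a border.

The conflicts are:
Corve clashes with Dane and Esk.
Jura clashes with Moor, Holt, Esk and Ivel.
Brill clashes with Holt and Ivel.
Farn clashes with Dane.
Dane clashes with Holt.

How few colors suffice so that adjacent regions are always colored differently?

The cycle Esk-Corve-Dane-Holt-Jura-Esk has odd length 5, so it cannot be 2-colored; at least 3 colors are needed.
3 colors suffice: Corve=3, Jura=1, Brill=1, Moor=2, Farn=2, Dane=1, Holt=2, Esk=2, Ivel=2. No two conflicting regions share a color.

3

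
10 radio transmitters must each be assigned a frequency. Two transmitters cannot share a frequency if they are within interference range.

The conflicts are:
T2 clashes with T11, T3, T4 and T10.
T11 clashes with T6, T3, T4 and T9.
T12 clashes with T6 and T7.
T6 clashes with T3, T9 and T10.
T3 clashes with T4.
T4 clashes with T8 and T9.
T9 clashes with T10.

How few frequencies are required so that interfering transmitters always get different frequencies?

T2, T11, T3, T4 are mutually in conflict, so at least 4 frequencies are needed.
4 frequencies suffice: T2=4, T11=2, T12=2, T6=1, T3=3, T4=1, T8=2, T7=1, T9=3, T10=2. No two conflicting transmitters share a frequency.

4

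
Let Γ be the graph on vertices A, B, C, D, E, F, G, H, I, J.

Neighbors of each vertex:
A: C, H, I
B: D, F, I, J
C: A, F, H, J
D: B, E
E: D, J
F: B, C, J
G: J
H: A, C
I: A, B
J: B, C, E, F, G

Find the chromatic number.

3

B, F, J form a triangle, so at least 3 colors are needed.
3 colors suffice: A=1, B=2, C=2, D=1, E=2, F=3, G=2, H=3, I=3, J=1. Each edge has distinct colors on its endpoints.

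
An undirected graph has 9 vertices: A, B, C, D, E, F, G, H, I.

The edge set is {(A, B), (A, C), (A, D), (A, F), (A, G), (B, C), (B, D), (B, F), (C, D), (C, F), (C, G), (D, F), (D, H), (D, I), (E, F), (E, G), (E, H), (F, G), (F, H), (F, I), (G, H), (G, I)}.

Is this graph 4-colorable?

A, B, C, D, F are mutually adjacent (a clique of size 5), so at least 5 colors are needed.
So 4 colors are not enough.

No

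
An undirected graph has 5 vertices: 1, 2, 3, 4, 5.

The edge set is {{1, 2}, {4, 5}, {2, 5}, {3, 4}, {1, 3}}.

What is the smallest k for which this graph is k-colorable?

The cycle 3-4-5-2-1-3 has odd length 5, so it cannot be 2-colored; at least 3 colors are needed.
3 colors suffice: color red → {1, 5}; color blue → {2, 4}; color green → {3}. No two adjacent vertices share a color.

3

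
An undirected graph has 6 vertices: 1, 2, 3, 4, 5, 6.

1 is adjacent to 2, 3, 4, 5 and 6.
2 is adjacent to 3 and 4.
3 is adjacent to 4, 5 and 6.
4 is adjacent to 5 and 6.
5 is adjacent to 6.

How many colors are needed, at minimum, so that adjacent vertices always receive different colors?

5

1, 3, 4, 5, 6 are mutually adjacent (a clique of size 5), so at least 5 colors are needed.
5 colors suffice: color a → {4}; color b → {3}; color c → {1}; color d → {2, 5}; color e → {6}. Each edge has distinct colors on its endpoints.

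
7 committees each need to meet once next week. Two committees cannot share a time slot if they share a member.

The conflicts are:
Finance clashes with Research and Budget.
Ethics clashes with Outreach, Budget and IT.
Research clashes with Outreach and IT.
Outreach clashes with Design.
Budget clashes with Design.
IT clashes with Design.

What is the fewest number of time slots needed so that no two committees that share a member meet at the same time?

The cycle Ethics-Outreach-Research-Finance-Budget-Ethics has odd length 5, so it cannot be 2-colored; at least 3 time slots are needed.
3 time slots suffice: time slot 1 → {Ethics, Research, Design}; time slot 2 → {Outreach, Budget, IT}; time slot 3 → {Finance}. Every pair that conflicts lands in different time slots.

3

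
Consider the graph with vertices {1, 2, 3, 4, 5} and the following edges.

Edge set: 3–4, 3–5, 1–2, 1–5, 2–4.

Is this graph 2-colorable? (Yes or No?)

The cycle 3-5-1-2-4-3 has odd length 5, so it cannot be 2-colored; at least 3 colors are needed.
So 2 colors are not enough.

No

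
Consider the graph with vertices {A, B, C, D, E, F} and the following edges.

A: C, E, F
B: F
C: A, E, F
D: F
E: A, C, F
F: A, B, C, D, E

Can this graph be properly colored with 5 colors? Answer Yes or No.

Yes

The chromatic number is 4. A, C, E, F form a clique, so at least 4 colors are needed.
4 colors suffice: A=3, B=2, C=4, D=2, E=2, F=1.
Since 5 ≥ 4, a proper 5-coloring certainly exists.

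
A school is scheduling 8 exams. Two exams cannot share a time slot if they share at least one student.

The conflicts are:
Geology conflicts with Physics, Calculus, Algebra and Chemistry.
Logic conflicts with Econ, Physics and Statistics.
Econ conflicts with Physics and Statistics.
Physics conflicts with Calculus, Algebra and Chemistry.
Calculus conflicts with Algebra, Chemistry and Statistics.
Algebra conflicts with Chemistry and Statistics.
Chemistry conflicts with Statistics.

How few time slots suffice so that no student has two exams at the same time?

Geology, Physics, Calculus, Algebra, Chemistry are mutually in conflict, so at least 5 time slots are needed.
5 time slots suffice: time slot 1 → {Physics, Statistics}; time slot 2 → {Logic, Calculus}; time slot 3 → {Econ, Algebra}; time slot 4 → {Chemistry}; time slot 5 → {Geology}. No two conflicting exams share a time slot.

5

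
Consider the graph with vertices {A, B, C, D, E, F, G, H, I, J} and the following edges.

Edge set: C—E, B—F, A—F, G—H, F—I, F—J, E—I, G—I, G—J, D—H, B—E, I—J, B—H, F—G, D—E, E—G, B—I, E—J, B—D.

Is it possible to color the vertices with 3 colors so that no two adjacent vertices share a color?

F, G, I, J are mutually adjacent (a clique of size 4), so at least 4 colors are needed.
So 3 colors are not enough.

No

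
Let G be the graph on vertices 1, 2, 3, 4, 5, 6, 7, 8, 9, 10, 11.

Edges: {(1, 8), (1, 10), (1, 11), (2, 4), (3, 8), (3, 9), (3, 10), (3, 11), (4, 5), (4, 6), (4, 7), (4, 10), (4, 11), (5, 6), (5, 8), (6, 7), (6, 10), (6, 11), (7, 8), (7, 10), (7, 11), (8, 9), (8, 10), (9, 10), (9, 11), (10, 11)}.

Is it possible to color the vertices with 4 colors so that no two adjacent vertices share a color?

4, 6, 7, 10, 11 are pairwise adjacent (a clique of size 5), so at least 5 colors are needed.
So 4 colors are not enough.

No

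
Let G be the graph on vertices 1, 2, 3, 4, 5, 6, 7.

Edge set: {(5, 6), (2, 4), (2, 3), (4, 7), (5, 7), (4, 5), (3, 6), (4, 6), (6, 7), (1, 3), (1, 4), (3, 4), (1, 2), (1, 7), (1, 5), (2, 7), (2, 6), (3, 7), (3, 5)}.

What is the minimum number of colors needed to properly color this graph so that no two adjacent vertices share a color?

3, 4, 5, 6, 7 are mutually adjacent (a clique of size 5), so at least 5 colors are needed.
One proper 5-coloring: 1=purple, 2=yellow, 3=red, 4=blue, 5=yellow, 6=purple, 7=green. Each edge has distinct colors on its endpoints.

5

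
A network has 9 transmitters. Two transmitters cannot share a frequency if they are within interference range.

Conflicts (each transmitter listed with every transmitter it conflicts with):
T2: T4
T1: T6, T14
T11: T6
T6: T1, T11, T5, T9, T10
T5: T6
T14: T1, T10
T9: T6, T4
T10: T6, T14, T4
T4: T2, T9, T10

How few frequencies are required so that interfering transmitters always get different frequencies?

T1 and T6 conflict, so at least 2 frequencies are needed.
2 frequencies suffice: frequency 1 → {T6, T14, T4}; frequency 2 → {T2, T1, T11, T5, T9, T10}. No two conflicting transmitters share a frequency.

2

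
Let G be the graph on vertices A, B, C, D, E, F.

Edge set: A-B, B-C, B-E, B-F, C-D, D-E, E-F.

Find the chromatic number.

3

B, E, F are pairwise adjacent, so at least 3 colors are needed.
3 colors suffice: color 1 → {B, D}; color 2 → {A, C, E}; color 3 → {F}. Every edge joins two different colors.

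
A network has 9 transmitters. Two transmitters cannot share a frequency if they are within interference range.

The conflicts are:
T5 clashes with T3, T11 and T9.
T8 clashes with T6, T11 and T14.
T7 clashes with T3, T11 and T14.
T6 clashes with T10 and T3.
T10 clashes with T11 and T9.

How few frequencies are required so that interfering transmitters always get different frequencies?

3

The cycle T10-T11-T7-T3-T6-T10 has odd length 5, so it cannot be 2-colored; at least 3 frequencies are needed.
3 frequencies suffice: T5=2, T8=2, T7=2, T6=3, T10=2, T3=1, T11=1, T9=1, T14=1. Every pair that conflicts lands in different frequencies.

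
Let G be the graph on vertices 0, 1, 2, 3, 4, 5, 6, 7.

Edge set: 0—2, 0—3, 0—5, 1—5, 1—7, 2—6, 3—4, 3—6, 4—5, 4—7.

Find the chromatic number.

2

4 and 7 are adjacent, so at least 2 colors are needed.
One proper 2-coloring: 0=b, 1=b, 2=a, 3=a, 4=b, 5=a, 6=b, 7=a. No two adjacent vertices share a color.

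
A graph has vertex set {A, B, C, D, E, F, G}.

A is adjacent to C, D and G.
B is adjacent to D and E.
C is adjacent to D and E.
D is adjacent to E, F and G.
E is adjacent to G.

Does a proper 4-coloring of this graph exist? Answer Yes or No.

Yes

The chromatic number is 3. A, C, D are mutually adjacent, so at least 3 colors are needed.
3 colors suffice: color 1 → {D}; color 2 → {A, E, F}; color 3 → {B, C, G}.
Since 4 ≥ 3, a proper 4-coloring certainly exists.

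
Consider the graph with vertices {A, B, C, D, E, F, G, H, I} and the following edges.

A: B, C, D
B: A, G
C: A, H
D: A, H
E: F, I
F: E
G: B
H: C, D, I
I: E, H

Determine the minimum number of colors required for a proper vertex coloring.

A and C are adjacent, so at least 2 colors are needed.
A valid assignment using 2 colors: A=1, B=2, C=2, D=2, E=1, F=2, G=1, H=1, I=2. Each edge has distinct colors on its endpoints.

2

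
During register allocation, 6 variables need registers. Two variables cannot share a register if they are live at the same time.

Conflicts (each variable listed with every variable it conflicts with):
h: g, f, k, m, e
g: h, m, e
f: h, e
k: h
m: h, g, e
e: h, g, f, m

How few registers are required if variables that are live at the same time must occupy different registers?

4

h, g, m, e all conflict with each other, so at least 4 registers are needed.
4 registers suffice: register 1 → {h}; register 2 → {k, e}; register 3 → {f, m}; register 4 → {g}. Each listed conflict is separated.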